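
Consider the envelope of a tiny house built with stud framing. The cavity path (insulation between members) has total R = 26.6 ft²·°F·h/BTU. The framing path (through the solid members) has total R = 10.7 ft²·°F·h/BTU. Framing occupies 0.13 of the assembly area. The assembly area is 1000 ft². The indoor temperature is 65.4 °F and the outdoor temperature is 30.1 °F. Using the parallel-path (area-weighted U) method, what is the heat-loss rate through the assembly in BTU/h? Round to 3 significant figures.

U_eff = 0.87/26.6 + 0.13/10.7 = 0.03271 + 0.01215 = 0.04486
R_eff = 1/U_eff = 22.29 ft²·°F·h/BTU
Q = 1000 × (65.4 − 30.1) / 22.29 = 1583 BTU/h

1580 BTU/h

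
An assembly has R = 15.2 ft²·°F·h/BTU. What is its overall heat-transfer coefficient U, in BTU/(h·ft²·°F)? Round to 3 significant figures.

U = 1/R = 1/15.2 = 0.06579

0.0658 BTU/(h·ft²·°F)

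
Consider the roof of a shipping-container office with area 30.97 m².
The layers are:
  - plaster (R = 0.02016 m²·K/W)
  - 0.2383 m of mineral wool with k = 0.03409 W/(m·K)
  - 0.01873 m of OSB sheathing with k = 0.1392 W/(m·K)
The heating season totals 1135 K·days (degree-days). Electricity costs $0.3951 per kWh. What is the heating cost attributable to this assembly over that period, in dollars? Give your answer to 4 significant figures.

0.2383/0.03409 = 6.9903
0.01873/0.1392 = 0.13455
R_total = 0.02016 + 6.9903 + 0.13455 = 7.145 m²·K/W
E = A × HDD × 24 / R / 1000 = 30.97 × 1135 × 24 / 7.145 / 1000 = 118.07 kWh
Cost = 118.07 × 0.3951 = $46.65

46.65 dollars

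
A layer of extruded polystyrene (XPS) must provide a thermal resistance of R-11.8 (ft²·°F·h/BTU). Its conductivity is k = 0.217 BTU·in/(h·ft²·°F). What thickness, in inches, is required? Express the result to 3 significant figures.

2.56 in

L = R × k = 11.8 × 0.217 = 2.561 in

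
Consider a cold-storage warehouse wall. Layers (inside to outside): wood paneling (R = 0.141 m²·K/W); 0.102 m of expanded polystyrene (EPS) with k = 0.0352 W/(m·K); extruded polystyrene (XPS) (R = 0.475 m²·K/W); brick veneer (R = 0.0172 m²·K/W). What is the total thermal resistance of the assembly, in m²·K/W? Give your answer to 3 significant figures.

0.102/0.0352 = 2.898
R_total = 0.141 + 2.898 + 0.475 + 0.0172 = 3.531 m²·K/W

3.53 m²·K/W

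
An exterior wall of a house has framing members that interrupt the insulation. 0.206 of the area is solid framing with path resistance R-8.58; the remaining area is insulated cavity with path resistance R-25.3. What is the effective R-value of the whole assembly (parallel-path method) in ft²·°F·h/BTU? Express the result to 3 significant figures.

U_eff = 0.794/25.3 + 0.206/8.58 = 0.03138 + 0.02401 = 0.05539
R_eff = 1/U_eff = 18.05 ft²·°F·h/BTU

18.1 ft²·°F·h/BTU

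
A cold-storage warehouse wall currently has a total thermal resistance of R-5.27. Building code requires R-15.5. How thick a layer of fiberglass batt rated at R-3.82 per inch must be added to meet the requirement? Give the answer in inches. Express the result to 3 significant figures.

ΔR = 15.5 − 5.27 = 10.23 ft²·°F·h/BTU
L = ΔR / (R/in) = 10.23/3.82 = 2.678 in

2.68 in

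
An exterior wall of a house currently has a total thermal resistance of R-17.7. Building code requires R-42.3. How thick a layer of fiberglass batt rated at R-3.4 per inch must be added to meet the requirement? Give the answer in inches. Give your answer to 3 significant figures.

ΔR = 42.3 − 17.7 = 24.6 ft²·°F·h/BTU
L = ΔR / (R/in) = 24.6/3.4 = 7.235 in

7.24 in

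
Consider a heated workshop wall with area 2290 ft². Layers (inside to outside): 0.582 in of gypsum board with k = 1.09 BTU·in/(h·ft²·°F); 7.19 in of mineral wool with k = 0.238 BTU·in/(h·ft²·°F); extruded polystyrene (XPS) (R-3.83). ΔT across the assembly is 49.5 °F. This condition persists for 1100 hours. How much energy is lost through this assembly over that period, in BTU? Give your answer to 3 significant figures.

3610000 BTU

0.582/1.09 = 0.5339
7.19/0.238 = 30.21
R_total = 0.5339 + 30.21 + 3.83 = 34.57 ft²·°F·h/BTU
Q = 2290 × 49.5 / 34.57 = 3279 BTU/h
E = 3279 × 1100 = 3606000 BTU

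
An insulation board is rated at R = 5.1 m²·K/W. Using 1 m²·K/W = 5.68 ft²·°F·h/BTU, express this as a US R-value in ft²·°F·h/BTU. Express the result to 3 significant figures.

29.0 ft²·°F·h/BTU

R_US = 5.1 × 5.68 = 28.97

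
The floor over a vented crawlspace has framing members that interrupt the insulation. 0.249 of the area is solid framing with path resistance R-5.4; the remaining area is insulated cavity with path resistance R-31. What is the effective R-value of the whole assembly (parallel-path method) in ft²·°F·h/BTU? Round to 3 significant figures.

14.2 ft²·°F·h/BTU

U_eff = 0.751/31 + 0.249/5.4 = 0.02423 + 0.04611 = 0.07034
R_eff = 1/U_eff = 14.22 ft²·°F·h/BTU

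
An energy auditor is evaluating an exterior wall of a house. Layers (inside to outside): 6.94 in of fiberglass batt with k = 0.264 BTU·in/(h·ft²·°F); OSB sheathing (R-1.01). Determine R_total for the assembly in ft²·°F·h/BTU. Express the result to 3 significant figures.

27.3 ft²·°F·h/BTU

6.94/0.264 = 26.29
R_total = 26.29 + 1.01 = 27.3 ft²·°F·h/BTU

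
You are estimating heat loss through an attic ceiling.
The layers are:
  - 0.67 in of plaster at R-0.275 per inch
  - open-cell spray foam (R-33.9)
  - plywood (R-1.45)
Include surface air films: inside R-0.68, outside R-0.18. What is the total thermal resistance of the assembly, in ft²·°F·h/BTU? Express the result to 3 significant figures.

36.4 ft²·°F·h/BTU

0.67 × 0.275 = 0.1843
R_total = 0.68 + 0.1843 + 33.9 + 1.45 + 0.18 = 36.39 ft²·°F·h/BTU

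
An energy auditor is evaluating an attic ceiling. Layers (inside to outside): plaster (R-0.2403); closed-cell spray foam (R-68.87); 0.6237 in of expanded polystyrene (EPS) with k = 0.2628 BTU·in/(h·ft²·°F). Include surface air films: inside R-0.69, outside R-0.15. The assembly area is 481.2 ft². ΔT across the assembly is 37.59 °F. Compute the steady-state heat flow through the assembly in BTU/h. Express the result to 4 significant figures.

0.6237/0.2628 = 2.3733
R_total = 0.69 + 0.2403 + 68.87 + 2.3733 + 0.15 = 72.324 ft²·°F·h/BTU
Q = A·ΔT/R = 481.2 × 37.59 / 72.324 = 250.1 BTU/h

250.1 BTU/h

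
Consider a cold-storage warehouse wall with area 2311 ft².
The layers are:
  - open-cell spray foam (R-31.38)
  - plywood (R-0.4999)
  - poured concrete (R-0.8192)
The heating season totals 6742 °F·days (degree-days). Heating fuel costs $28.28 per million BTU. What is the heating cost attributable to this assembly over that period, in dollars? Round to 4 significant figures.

323.4 dollars

R_total = 31.38 + 0.4999 + 0.8192 = 32.699 ft²·°F·h/BTU
E = A × HDD × 24 / R = 2311 × 6742 × 24 / 32.699 = 11436000 BTU
Cost = 11436000/10⁶ × 28.28 = $323.4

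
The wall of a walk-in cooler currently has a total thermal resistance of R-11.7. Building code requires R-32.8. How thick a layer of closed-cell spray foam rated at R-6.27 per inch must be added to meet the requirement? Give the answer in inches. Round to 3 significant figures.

3.37 in

ΔR = 32.8 − 11.7 = 21.1 ft²·°F·h/BTU
L = ΔR / (R/in) = 21.1/6.27 = 3.365 in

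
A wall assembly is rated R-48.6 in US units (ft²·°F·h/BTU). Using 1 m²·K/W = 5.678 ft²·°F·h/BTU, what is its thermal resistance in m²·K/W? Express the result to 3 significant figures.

8.56 m²·K/W

R_SI = 48.6/5.678 = 8.559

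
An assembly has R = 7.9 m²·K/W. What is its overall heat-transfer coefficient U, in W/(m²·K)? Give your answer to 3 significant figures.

0.127 W/(m²·K)

U = 1/R = 1/7.9 = 0.1266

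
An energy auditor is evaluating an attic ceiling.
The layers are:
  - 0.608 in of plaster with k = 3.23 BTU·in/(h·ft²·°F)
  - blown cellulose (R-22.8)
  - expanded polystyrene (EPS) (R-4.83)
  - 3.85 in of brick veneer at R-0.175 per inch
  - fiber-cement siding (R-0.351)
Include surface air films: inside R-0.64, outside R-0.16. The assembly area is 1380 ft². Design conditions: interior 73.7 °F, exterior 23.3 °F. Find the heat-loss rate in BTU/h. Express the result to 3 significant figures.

2350 BTU/h

0.608/3.23 = 0.1882
3.85 × 0.175 = 0.6737
R_total = 0.64 + 0.1882 + 22.8 + 4.83 + 0.6737 + 0.351 + 0.16 = 29.64 ft²·°F·h/BTU
Q = A·ΔT/R = 1380 × (73.7 − 23.3) / 29.64 = 2346 BTU/h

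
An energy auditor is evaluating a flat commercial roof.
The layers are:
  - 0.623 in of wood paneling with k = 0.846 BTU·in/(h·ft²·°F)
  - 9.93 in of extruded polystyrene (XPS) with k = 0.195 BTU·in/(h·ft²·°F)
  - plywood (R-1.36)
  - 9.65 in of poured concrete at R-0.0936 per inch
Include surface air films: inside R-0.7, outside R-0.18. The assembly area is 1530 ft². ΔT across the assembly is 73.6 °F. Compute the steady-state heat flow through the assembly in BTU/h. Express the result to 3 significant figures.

2050 BTU/h

0.623/0.846 = 0.7364
9.93/0.195 = 50.92
9.65 × 0.0936 = 0.9032
R_total = 0.7 + 0.7364 + 50.92 + 1.36 + 0.9032 + 0.18 = 54.8 ft²·°F·h/BTU
Q = A·ΔT/R = 1530 × 73.6 / 54.8 = 2055 BTU/h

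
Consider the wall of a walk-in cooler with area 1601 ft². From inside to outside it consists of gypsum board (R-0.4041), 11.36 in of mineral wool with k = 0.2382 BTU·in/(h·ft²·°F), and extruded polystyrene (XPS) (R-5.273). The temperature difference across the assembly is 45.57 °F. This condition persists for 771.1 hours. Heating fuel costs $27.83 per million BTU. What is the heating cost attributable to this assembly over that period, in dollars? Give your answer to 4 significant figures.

29.34 dollars

11.36/0.2382 = 47.691
R_total = 0.4041 + 47.691 + 5.273 = 53.368 ft²·°F·h/BTU
Q = 1601 × 45.57 / 53.368 = 1367.1 BTU/h
E = 1367.1 × 771.1 = 1054100 BTU
Cost = 1054100/10⁶ × 27.83 = $29.337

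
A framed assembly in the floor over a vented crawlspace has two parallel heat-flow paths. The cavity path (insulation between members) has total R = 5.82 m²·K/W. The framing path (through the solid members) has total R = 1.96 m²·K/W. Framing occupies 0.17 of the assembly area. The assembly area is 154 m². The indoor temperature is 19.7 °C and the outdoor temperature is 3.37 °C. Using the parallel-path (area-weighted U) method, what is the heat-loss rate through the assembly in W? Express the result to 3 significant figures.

U_eff = 0.83/5.82 + 0.17/1.96 = 0.1426 + 0.08673 = 0.2293
R_eff = 1/U_eff = 4.36 m²·K/W
Q = 154 × (19.7 − 3.37) / 4.36 = 576.8 W

577 W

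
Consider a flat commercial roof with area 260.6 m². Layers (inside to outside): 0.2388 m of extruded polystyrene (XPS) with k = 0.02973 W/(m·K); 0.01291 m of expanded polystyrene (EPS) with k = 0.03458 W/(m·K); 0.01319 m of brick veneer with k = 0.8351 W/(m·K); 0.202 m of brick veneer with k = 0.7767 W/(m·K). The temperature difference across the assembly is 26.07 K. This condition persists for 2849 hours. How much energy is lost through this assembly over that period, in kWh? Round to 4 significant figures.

0.2388/0.02973 = 8.0323
0.01291/0.03458 = 0.37334
0.01319/0.8351 = 0.015795
0.202/0.7767 = 0.26007
R_total = 8.0323 + 0.37334 + 0.015795 + 0.26007 = 8.6815 m²·K/W
Q = 260.6 × 26.07 / 8.6815 = 782.57 W
E = 782.57 W × 2849 h / 1000 = 2229.5 kWh

2230 kWh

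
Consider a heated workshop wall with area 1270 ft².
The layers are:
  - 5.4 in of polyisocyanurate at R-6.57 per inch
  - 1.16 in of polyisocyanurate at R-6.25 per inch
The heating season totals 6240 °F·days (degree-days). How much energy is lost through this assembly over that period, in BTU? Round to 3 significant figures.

5.4 × 6.57 = 35.48
1.16 × 6.25 = 7.25
R_total = 35.48 + 7.25 = 42.73 ft²·°F·h/BTU
E = A × HDD × 24 / R = 1270 × 6240 × 24 / 42.73 = 4451000 BTU

4450000 BTU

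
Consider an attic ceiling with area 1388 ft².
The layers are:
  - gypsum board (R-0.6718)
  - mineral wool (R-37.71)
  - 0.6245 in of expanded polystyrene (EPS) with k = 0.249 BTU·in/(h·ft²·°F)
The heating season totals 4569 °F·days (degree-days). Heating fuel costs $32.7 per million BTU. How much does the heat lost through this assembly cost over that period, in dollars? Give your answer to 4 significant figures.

0.6245/0.249 = 2.508
R_total = 0.6718 + 37.71 + 2.508 = 40.89 ft²·°F·h/BTU
E = A × HDD × 24 / R = 1388 × 4569 × 24 / 40.89 = 3722300 BTU
Cost = 3722300/10⁶ × 32.7 = $121.72

121.7 dollars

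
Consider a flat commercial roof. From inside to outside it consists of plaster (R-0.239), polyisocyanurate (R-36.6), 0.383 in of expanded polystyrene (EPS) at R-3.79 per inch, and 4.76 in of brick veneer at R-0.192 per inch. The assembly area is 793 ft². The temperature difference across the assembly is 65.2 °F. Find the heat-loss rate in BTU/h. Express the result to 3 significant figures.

1320 BTU/h

0.383 × 3.79 = 1.452
4.76 × 0.192 = 0.9139
R_total = 0.239 + 36.6 + 1.452 + 0.9139 = 39.2 ft²·°F·h/BTU
Q = A·ΔT/R = 793 × 65.2 / 39.2 = 1319 BTU/h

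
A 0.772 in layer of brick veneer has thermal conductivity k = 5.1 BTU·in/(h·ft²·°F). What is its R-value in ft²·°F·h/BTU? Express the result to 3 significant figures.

0.151 ft²·°F·h/BTU

R = L/k = 0.772/5.1 = 0.1514 ft²·°F·h/BTU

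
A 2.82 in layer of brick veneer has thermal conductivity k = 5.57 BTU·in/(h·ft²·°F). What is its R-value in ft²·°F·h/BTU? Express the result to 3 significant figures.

R = L/k = 2.82/5.57 = 0.5063 ft²·°F·h/BTU

0.506 ft²·°F·h/BTU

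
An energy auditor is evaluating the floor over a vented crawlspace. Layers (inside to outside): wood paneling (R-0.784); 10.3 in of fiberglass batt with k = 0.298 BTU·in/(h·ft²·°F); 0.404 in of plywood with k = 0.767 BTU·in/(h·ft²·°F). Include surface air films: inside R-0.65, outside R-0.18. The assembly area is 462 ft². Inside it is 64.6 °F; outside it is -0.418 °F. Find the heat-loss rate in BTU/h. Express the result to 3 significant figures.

818 BTU/h

10.3/0.298 = 34.56
0.404/0.767 = 0.5267
R_total = 0.65 + 0.784 + 34.56 + 0.5267 + 0.18 = 36.7 ft²·°F·h/BTU
Q = A·ΔT/R = 462 × (64.6 − (-0.418)) / 36.7 = 818.4 BTU/h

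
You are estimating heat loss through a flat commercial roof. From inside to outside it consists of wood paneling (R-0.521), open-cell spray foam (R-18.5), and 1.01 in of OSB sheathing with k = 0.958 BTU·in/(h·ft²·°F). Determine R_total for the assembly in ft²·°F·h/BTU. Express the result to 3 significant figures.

20.1 ft²·°F·h/BTU

1.01/0.958 = 1.054
R_total = 0.521 + 18.5 + 1.054 = 20.08 ft²·°F·h/BTU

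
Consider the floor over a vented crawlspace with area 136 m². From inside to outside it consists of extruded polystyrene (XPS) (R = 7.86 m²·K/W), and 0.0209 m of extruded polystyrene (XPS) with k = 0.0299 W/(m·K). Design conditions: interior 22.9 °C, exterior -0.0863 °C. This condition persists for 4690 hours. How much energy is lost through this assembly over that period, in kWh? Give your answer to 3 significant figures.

0.0209/0.0299 = 0.699
R_total = 7.86 + 0.699 = 8.559 m²·K/W
Q = 136 × (22.9 − (-0.0863)) / 8.559 = 365.2 W
E = 365.2 W × 4690 h / 1000 = 1713 kWh

1710 kWh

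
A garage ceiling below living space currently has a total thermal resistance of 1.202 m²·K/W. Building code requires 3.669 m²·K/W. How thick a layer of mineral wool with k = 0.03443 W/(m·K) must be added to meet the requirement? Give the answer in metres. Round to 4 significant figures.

ΔR = 3.669 − 1.202 = 2.467 m²·K/W
L = ΔR × k = 2.467 × 0.03443 = 0.084939 m

0.08494 m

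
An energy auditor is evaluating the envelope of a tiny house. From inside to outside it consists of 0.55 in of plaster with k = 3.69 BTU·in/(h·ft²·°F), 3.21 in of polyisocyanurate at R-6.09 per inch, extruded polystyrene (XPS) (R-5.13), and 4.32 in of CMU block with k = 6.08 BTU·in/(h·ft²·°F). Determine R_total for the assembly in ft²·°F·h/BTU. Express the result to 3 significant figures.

0.55/3.69 = 0.1491
3.21 × 6.09 = 19.55
4.32/6.08 = 0.7105
R_total = 0.1491 + 19.55 + 5.13 + 0.7105 = 25.54 ft²·°F·h/BTU

25.5 ft²·°F·h/BTU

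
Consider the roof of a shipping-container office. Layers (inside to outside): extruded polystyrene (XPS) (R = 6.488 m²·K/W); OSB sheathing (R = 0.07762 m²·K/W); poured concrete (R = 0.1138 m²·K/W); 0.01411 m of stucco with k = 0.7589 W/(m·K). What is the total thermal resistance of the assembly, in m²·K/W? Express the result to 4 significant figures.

0.01411/0.7589 = 0.018593
R_total = 6.488 + 0.07762 + 0.1138 + 0.018593 = 6.698 m²·K/W

6.698 m²·K/W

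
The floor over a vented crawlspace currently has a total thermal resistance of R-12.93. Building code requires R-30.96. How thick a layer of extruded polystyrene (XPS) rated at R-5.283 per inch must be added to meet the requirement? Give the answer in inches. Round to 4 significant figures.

3.413 in

ΔR = 30.96 − 12.93 = 18.03 ft²·°F·h/BTU
L = ΔR / (R/in) = 18.03/5.283 = 3.4128 in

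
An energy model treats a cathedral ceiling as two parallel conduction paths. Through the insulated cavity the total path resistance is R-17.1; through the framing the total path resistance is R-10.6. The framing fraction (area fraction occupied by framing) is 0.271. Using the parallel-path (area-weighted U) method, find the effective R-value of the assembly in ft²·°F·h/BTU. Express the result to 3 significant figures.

14.7 ft²·°F·h/BTU

U_eff = 0.729/17.1 + 0.271/10.6 = 0.04263 + 0.02557 = 0.0682
R_eff = 1/U_eff = 14.66 ft²·°F·h/BTU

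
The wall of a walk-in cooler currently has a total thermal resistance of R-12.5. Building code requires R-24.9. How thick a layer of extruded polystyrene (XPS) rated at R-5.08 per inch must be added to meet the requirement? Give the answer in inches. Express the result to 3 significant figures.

ΔR = 24.9 − 12.5 = 12.4 ft²·°F·h/BTU
L = ΔR / (R/in) = 12.4/5.08 = 2.441 in

2.44 in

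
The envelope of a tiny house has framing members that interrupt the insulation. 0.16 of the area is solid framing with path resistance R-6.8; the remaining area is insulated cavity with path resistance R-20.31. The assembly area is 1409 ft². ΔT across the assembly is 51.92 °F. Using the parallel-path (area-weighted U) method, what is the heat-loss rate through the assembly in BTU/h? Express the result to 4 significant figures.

U_eff = 0.84/20.31 + 0.16/6.8 = 0.041359 + 0.023529 = 0.064888
R_eff = 1/U_eff = 15.411 ft²·°F·h/BTU
Q = 1409 × 51.92 / 15.411 = 4746.9 BTU/h

4747 BTU/h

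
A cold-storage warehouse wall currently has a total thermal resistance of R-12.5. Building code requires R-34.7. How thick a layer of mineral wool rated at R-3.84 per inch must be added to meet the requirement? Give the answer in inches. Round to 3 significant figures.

5.78 in

ΔR = 34.7 − 12.5 = 22.2 ft²·°F·h/BTU
L = ΔR / (R/in) = 22.2/3.84 = 5.781 in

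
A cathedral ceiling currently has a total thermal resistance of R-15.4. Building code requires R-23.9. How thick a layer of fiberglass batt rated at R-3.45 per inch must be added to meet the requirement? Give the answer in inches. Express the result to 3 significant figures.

2.46 in

ΔR = 23.9 − 15.4 = 8.5 ft²·°F·h/BTU
L = ΔR / (R/in) = 8.5/3.45 = 2.464 in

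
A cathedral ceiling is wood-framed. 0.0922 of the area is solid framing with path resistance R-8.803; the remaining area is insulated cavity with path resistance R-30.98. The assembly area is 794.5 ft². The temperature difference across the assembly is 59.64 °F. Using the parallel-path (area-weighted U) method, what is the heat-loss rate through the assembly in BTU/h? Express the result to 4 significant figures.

U_eff = 0.9078/30.98 + 0.0922/8.803 = 0.029303 + 0.010474 = 0.039776
R_eff = 1/U_eff = 25.14 ft²·°F·h/BTU
Q = 794.5 × 59.64 / 25.14 = 1884.8 BTU/h

1885 BTU/h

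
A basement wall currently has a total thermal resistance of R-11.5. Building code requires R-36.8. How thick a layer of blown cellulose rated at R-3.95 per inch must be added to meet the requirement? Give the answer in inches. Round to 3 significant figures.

ΔR = 36.8 − 11.5 = 25.3 ft²·°F·h/BTU
L = ΔR / (R/in) = 25.3/3.95 = 6.405 in

6.41 in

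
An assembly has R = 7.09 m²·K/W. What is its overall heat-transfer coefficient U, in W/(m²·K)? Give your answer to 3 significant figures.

U = 1/R = 1/7.09 = 0.141

0.141 W/(m²·K)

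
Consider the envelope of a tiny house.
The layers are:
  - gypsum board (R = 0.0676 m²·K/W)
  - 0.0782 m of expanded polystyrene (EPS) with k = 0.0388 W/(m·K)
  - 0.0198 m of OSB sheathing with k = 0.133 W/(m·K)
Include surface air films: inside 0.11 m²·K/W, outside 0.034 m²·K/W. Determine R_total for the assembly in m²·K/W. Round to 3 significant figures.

2.38 m²·K/W

0.0782/0.0388 = 2.015
0.0198/0.133 = 0.1489
R_total = 0.11 + 0.0676 + 2.015 + 0.1489 + 0.034 = 2.376 m²·K/W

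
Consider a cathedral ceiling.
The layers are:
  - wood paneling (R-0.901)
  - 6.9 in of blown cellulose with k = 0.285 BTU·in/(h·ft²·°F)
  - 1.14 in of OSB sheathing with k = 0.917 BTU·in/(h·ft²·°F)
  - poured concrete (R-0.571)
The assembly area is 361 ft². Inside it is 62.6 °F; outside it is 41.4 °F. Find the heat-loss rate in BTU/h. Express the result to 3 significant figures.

6.9/0.285 = 24.21
1.14/0.917 = 1.243
R_total = 0.901 + 24.21 + 1.243 + 0.571 = 26.93 ft²·°F·h/BTU
Q = A·ΔT/R = 361 × (62.6 − 41.4) / 26.93 = 284.2 BTU/h

284 BTU/h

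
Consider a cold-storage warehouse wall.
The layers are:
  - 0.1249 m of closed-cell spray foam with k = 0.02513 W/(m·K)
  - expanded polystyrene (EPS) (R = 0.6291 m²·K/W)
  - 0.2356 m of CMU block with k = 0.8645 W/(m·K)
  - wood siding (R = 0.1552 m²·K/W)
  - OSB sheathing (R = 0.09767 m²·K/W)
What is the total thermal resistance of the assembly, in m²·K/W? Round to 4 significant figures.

6.125 m²·K/W

0.1249/0.02513 = 4.9702
0.2356/0.8645 = 0.27253
R_total = 4.9702 + 0.6291 + 0.27253 + 0.1552 + 0.09767 = 6.1247 m²·K/W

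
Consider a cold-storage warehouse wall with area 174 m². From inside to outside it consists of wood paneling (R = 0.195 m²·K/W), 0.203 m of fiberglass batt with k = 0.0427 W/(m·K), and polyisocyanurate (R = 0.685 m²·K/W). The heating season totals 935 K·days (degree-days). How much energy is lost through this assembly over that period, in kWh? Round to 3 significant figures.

0.203/0.0427 = 4.754
R_total = 0.195 + 4.754 + 0.685 = 5.634 m²·K/W
E = A × HDD × 24 / R / 1000 = 174 × 935 × 24 / 5.634 / 1000 = 693 kWh

693 kWh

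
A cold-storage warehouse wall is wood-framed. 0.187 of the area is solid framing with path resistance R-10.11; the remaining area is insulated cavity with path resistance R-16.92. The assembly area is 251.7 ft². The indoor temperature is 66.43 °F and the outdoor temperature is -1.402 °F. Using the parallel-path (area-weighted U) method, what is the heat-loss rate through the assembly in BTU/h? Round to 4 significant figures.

1136 BTU/h

U_eff = 0.813/16.92 + 0.187/10.11 = 0.04805 + 0.018497 = 0.066546
R_eff = 1/U_eff = 15.027 ft²·°F·h/BTU
Q = 251.7 × (66.43 − (-1.402)) / 15.027 = 1136.2 BTU/h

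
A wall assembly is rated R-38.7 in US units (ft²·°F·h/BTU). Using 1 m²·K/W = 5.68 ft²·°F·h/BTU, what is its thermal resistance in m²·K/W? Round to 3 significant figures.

R_SI = 38.7/5.68 = 6.813

6.81 m²·K/W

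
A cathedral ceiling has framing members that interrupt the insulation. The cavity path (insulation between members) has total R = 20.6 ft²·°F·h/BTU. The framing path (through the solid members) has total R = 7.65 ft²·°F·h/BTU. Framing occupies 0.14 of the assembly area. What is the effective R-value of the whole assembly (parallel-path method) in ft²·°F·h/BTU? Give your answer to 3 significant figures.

16.7 ft²·°F·h/BTU

U_eff = 0.86/20.6 + 0.14/7.65 = 0.04175 + 0.0183 = 0.06005
R_eff = 1/U_eff = 16.65 ft²·°F·h/BTU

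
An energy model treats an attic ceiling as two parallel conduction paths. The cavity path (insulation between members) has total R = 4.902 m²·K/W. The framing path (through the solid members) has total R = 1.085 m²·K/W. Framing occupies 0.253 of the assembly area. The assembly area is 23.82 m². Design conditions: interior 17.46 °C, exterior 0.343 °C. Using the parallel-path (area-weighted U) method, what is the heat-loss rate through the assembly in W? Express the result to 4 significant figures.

157.2 W

U_eff = 0.747/4.902 + 0.253/1.085 = 0.15239 + 0.23318 = 0.38557
R_eff = 1/U_eff = 2.5936 m²·K/W
Q = 23.82 × (17.46 − 0.343) / 2.5936 = 157.21 W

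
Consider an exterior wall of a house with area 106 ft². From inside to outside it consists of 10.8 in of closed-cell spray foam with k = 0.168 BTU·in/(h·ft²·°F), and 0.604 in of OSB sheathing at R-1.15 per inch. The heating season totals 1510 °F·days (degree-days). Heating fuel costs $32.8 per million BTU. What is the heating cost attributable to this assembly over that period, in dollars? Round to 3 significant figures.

10.8/0.168 = 64.29
0.604 × 1.15 = 0.6946
R_total = 64.29 + 0.6946 = 64.98 ft²·°F·h/BTU
E = A × HDD × 24 / R = 106 × 1510 × 24 / 64.98 = 59120 BTU
Cost = 59120/10⁶ × 32.8 = $1.939

1.94 dollars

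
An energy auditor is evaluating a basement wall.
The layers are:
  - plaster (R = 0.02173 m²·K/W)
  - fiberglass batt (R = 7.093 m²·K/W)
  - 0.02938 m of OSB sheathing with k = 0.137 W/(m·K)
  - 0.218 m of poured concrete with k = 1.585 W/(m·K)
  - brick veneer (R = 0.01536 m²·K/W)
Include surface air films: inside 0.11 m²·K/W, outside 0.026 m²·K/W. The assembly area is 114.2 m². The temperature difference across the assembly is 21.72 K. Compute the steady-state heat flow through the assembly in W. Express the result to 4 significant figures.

325.6 W

0.02938/0.137 = 0.21445
0.218/1.585 = 0.13754
R_total = 0.11 + 0.02173 + 7.093 + 0.21445 + 0.13754 + 0.01536 + 0.026 = 7.6181 m²·K/W
Q = A·ΔT/R = 114.2 × 21.72 / 7.6181 = 325.6 W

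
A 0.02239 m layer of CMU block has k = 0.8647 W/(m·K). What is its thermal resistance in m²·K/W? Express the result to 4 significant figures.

0.02589 m²·K/W

R = L/k = 0.02239/0.8647 = 0.025893 m²·K/W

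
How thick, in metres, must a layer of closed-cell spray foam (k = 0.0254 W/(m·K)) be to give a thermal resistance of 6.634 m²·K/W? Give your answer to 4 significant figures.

0.1685 m

L = R·k = 6.634 × 0.0254 = 0.1685 m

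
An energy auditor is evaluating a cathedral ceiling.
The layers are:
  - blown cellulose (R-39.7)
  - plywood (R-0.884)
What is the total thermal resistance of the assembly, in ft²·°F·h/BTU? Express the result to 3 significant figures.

40.6 ft²·°F·h/BTU

R_total = 39.7 + 0.884 = 40.58 ft²·°F·h/BTU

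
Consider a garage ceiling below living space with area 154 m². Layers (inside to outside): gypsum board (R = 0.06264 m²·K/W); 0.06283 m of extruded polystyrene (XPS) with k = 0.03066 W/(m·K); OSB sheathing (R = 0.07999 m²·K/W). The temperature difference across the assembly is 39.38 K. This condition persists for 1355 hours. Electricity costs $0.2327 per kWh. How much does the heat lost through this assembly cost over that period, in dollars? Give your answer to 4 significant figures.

0.06283/0.03066 = 2.0492
R_total = 0.06264 + 2.0492 + 0.07999 = 2.1919 m²·K/W
Q = 154 × 39.38 / 2.1919 = 2766.8 W
E = 2766.8 W × 1355 h / 1000 = 3749 kWh
Cost = 3749 × 0.2327 = $872.4

872.4 dollars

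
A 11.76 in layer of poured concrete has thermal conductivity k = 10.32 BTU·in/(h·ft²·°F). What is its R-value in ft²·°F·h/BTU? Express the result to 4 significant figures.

R = L/k = 11.76/10.32 = 1.1395 ft²·°F·h/BTU

1.140 ft²·°F·h/BTU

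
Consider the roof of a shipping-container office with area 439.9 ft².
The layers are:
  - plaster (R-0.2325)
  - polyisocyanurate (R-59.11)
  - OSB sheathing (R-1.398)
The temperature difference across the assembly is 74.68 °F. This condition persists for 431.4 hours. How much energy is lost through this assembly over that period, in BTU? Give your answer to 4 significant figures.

R_total = 0.2325 + 59.11 + 1.398 = 60.74 ft²·°F·h/BTU
Q = 439.9 × 74.68 / 60.74 = 540.85 BTU/h
E = 540.85 × 431.4 = 233320 BTU

233300 BTU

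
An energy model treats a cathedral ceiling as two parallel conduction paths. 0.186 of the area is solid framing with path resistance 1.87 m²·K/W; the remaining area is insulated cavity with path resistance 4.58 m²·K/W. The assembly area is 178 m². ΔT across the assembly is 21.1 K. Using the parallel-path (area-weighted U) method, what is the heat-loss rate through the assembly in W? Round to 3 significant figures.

1040 W

U_eff = 0.814/4.58 + 0.186/1.87 = 0.1777 + 0.09947 = 0.2772
R_eff = 1/U_eff = 3.608 m²·K/W
Q = 178 × 21.1 / 3.608 = 1041 W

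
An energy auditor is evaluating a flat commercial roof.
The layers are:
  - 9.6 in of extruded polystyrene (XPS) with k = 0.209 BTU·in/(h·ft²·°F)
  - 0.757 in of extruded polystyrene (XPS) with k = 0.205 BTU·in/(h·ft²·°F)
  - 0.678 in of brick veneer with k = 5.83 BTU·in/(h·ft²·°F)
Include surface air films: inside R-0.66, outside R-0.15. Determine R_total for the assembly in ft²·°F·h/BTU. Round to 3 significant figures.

9.6/0.209 = 45.93
0.757/0.205 = 3.693
0.678/5.83 = 0.1163
R_total = 0.66 + 45.93 + 3.693 + 0.1163 + 0.15 = 50.55 ft²·°F·h/BTU

50.6 ft²·°F·h/BTU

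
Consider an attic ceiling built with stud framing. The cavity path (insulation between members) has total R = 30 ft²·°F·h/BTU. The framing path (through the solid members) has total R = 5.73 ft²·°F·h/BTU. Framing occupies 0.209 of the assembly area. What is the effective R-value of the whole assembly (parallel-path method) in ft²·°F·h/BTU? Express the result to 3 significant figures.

15.9 ft²·°F·h/BTU

U_eff = 0.791/30 + 0.209/5.73 = 0.02637 + 0.03647 = 0.06284
R_eff = 1/U_eff = 15.91 ft²·°F·h/BTU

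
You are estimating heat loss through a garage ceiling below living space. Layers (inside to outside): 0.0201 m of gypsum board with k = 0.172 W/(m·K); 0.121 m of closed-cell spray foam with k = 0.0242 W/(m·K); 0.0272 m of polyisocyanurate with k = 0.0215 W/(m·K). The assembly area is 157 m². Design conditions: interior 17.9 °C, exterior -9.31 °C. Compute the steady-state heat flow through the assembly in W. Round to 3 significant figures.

669 W

0.0201/0.172 = 0.1169
0.121/0.0242 = 5
0.0272/0.0215 = 1.265
R_total = 0.1169 + 5 + 1.265 = 6.382 m²·K/W
Q = A·ΔT/R = 157 × (17.9 − (-9.31)) / 6.382 = 669.4 W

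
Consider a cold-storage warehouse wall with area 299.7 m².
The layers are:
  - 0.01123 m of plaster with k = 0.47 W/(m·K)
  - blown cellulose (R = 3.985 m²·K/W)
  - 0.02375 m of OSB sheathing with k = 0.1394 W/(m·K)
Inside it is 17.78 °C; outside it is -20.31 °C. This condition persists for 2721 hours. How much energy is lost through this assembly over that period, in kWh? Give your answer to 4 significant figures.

0.01123/0.47 = 0.023894
0.02375/0.1394 = 0.17037
R_total = 0.023894 + 3.985 + 0.17037 = 4.1793 m²·K/W
Q = 299.7 × (17.78 − (-20.31)) / 4.1793 = 2731.5 W
E = 2731.5 W × 2721 h / 1000 = 7432.4 kWh

7432 kWh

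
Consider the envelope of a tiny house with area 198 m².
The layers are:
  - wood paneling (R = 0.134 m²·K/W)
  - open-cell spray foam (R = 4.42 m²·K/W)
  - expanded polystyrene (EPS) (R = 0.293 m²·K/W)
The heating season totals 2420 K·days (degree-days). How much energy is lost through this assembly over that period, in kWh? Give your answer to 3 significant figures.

2370 kWh

R_total = 0.134 + 4.42 + 0.293 = 4.847 m²·K/W
E = A × HDD × 24 / R / 1000 = 198 × 2420 × 24 / 4.847 / 1000 = 2373 kWh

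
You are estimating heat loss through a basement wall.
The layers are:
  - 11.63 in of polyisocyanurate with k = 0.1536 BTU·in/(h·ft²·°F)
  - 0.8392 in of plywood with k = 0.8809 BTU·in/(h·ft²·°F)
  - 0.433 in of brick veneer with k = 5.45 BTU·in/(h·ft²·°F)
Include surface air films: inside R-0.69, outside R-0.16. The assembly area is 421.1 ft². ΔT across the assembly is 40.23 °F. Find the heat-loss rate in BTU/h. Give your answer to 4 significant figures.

218.3 BTU/h

11.63/0.1536 = 75.716
0.8392/0.8809 = 0.95266
0.433/5.45 = 0.07945
R_total = 0.69 + 75.716 + 0.95266 + 0.07945 + 0.16 = 77.598 ft²·°F·h/BTU
Q = A·ΔT/R = 421.1 × 40.23 / 77.598 = 218.31 BTU/h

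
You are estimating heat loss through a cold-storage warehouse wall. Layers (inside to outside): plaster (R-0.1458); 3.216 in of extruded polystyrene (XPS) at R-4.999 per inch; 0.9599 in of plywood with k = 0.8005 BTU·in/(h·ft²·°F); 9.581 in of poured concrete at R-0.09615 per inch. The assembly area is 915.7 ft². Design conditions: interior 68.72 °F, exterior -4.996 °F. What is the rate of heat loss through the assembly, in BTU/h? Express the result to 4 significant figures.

3.216 × 4.999 = 16.077
0.9599/0.8005 = 1.1991
9.581 × 0.09615 = 0.92121
R_total = 0.1458 + 16.077 + 1.1991 + 0.92121 = 18.343 ft²·°F·h/BTU
Q = A·ΔT/R = 915.7 × (68.72 − (-4.996)) / 18.343 = 3680 BTU/h

3680 BTU/h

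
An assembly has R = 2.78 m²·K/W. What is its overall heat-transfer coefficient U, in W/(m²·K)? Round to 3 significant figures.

U = 1/R = 1/2.78 = 0.3597

0.360 W/(m²·K)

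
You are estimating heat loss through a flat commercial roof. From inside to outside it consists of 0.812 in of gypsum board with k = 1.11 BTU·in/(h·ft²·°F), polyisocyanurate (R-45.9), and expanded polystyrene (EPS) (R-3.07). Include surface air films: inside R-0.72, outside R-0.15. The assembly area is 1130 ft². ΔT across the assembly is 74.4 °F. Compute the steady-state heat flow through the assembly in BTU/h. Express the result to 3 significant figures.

0.812/1.11 = 0.7315
R_total = 0.72 + 0.7315 + 45.9 + 3.07 + 0.15 = 50.57 ft²·°F·h/BTU
Q = A·ΔT/R = 1130 × 74.4 / 50.57 = 1662 BTU/h

1660 BTU/h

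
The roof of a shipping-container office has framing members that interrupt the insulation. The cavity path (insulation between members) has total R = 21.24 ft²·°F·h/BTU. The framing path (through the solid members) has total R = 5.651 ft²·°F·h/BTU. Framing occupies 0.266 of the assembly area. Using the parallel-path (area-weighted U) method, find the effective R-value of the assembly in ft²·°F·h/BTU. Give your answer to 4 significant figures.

12.25 ft²·°F·h/BTU

U_eff = 0.734/21.24 + 0.266/5.651 = 0.034557 + 0.047071 = 0.081629
R_eff = 1/U_eff = 12.251 ft²·°F·h/BTU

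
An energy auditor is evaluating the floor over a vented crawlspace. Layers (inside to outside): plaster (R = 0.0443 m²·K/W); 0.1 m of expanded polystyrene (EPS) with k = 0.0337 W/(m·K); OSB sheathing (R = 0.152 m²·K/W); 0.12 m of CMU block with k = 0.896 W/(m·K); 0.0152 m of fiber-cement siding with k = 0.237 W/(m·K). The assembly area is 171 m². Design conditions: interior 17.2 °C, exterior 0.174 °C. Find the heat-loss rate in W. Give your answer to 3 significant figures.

0.1/0.0337 = 2.967
0.12/0.896 = 0.1339
0.0152/0.237 = 0.06414
R_total = 0.0443 + 2.967 + 0.152 + 0.1339 + 0.06414 = 3.362 m²·K/W
Q = A·ΔT/R = 171 × (17.2 − 0.174) / 3.362 = 866.1 W

866 W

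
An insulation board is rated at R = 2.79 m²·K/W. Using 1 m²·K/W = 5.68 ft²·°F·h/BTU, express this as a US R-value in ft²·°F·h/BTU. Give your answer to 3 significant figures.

R_US = 2.79 × 5.68 = 15.85

15.8 ft²·°F·h/BTU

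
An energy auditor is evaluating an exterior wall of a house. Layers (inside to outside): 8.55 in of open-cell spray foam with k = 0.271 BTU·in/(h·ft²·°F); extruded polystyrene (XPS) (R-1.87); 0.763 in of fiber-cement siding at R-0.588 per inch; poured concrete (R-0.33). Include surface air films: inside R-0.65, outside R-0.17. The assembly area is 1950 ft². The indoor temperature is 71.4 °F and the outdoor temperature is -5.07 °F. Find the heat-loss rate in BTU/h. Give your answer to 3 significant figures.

4260 BTU/h

8.55/0.271 = 31.55
0.763 × 0.588 = 0.4486
R_total = 0.65 + 31.55 + 1.87 + 0.4486 + 0.33 + 0.17 = 35.02 ft²·°F·h/BTU
Q = A·ΔT/R = 1950 × (71.4 − (-5.07)) / 35.02 = 4258 BTU/h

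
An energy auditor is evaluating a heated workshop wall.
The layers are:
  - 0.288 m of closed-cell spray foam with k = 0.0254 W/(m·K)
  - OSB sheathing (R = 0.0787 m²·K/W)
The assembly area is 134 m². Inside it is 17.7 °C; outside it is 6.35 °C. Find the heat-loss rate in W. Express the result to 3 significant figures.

0.288/0.0254 = 11.34
R_total = 11.34 + 0.0787 = 11.42 m²·K/W
Q = A·ΔT/R = 134 × (17.7 − 6.35) / 11.42 = 133.2 W

133 W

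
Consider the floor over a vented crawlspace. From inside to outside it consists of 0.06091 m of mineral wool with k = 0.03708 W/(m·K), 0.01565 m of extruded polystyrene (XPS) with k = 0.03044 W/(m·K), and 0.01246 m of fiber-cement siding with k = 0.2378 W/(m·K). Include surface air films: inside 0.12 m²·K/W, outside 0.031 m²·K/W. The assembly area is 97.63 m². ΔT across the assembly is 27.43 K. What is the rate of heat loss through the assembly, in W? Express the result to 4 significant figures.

0.06091/0.03708 = 1.6427
0.01565/0.03044 = 0.51413
0.01246/0.2378 = 0.052397
R_total = 0.12 + 1.6427 + 0.51413 + 0.052397 + 0.031 = 2.3602 m²·K/W
Q = A·ΔT/R = 97.63 × 27.43 / 2.3602 = 1134.7 W

1135 W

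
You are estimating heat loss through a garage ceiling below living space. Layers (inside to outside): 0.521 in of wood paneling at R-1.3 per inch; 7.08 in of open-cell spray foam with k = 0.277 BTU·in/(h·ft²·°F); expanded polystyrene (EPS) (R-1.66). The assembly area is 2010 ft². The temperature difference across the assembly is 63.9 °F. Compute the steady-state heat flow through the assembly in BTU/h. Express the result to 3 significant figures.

4600 BTU/h

0.521 × 1.3 = 0.6773
7.08/0.277 = 25.56
R_total = 0.6773 + 25.56 + 1.66 = 27.9 ft²·°F·h/BTU
Q = A·ΔT/R = 2010 × 63.9 / 27.9 = 4604 BTU/h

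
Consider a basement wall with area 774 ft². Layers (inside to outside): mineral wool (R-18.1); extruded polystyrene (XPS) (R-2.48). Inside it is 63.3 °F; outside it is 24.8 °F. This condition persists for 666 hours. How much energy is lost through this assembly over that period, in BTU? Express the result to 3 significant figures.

964000 BTU

R_total = 18.1 + 2.48 = 20.58 ft²·°F·h/BTU
Q = 774 × (63.3 − 24.8) / 20.58 = 1448 BTU/h
E = 1448 × 666 = 964300 BTU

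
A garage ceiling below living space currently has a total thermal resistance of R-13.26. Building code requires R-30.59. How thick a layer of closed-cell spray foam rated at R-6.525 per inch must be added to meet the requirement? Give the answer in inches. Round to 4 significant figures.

2.656 in

ΔR = 30.59 − 13.26 = 17.33 ft²·°F·h/BTU
L = ΔR / (R/in) = 17.33/6.525 = 2.6559 in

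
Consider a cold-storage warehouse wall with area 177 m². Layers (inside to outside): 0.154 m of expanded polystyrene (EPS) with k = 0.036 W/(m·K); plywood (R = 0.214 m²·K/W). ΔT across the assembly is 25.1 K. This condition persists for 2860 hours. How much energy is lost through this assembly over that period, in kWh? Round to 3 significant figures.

0.154/0.036 = 4.278
R_total = 4.278 + 0.214 = 4.492 m²·K/W
Q = 177 × 25.1 / 4.492 = 989.1 W
E = 989.1 W × 2860 h / 1000 = 2829 kWh

2830 kWh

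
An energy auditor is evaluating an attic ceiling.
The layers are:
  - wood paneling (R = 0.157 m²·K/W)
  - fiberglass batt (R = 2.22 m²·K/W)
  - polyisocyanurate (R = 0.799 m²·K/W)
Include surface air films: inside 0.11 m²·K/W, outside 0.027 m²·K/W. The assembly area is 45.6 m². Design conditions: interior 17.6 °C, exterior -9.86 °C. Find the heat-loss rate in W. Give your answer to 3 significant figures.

378 W

R_total = 0.11 + 0.157 + 2.22 + 0.799 + 0.027 = 3.313 m²·K/W
Q = A·ΔT/R = 45.6 × (17.6 − (-9.86)) / 3.313 = 378 W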